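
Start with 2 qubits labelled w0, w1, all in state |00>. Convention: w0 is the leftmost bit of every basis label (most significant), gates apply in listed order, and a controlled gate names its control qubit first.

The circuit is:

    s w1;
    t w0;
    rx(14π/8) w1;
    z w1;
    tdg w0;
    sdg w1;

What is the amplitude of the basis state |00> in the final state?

The final state's coefficient on |00> equals -sqrt(sqrt(2) + 2)/2.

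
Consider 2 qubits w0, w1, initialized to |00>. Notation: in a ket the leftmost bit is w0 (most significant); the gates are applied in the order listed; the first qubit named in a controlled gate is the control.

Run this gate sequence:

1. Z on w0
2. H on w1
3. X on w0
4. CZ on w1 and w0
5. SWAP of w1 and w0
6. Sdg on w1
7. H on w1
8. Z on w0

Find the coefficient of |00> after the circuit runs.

The final state's coefficient on |00> equals -I/2.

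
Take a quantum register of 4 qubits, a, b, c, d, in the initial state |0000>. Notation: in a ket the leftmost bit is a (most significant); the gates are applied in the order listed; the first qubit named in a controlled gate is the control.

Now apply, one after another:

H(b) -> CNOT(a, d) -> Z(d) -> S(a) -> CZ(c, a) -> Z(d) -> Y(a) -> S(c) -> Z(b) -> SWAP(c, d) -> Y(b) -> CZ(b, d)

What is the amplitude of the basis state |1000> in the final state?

|1000> carries amplitude -sqrt(2)/2 in the final state.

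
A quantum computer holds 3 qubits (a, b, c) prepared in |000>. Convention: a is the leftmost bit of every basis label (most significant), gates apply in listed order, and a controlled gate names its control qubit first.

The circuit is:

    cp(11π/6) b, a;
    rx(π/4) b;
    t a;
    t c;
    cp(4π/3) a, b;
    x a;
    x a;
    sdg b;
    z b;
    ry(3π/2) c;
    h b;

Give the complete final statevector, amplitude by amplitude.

The resulting statevector has amplitude -sqrt(sqrt(2) + 2)/4 - sqrt(2 - sqrt(2))/4 on |000>, sqrt(2 - sqrt(2))/4 + sqrt(sqrt(2) + 2)/4 on |001>, -sqrt(sqrt(2) + 2)/4 + sqrt(2 - sqrt(2))/4 on |010>, -sqrt(2 - sqrt(2))/4 + sqrt(sqrt(2) + 2)/4 on |011>, 0 on |100>, 0 on |101>, 0 on |110>, 0 on |111>. Key observation: steps 6-7 multiply out to the identity, so the circuit reduces to the remaining gates.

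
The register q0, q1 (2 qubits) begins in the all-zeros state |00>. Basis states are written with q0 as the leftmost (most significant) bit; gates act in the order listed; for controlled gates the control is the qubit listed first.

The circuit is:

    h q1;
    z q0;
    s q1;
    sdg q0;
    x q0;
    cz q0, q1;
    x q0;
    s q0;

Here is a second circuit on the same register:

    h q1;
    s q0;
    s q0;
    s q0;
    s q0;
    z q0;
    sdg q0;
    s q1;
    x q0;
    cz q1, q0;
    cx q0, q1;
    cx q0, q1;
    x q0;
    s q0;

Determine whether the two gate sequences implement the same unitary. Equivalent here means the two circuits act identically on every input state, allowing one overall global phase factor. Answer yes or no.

Yes, they are equivalent — the unitaries differ by at most a global phase.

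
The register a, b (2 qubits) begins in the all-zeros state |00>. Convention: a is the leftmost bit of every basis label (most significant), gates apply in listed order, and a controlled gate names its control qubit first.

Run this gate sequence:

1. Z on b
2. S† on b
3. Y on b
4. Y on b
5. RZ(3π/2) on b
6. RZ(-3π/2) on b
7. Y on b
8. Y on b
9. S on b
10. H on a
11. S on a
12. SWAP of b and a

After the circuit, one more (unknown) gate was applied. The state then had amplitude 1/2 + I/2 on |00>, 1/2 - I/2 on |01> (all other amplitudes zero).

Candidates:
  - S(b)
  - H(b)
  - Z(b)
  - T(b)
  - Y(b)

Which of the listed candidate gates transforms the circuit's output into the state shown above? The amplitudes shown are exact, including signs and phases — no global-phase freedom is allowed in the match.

It was H(b) that produced the state shown.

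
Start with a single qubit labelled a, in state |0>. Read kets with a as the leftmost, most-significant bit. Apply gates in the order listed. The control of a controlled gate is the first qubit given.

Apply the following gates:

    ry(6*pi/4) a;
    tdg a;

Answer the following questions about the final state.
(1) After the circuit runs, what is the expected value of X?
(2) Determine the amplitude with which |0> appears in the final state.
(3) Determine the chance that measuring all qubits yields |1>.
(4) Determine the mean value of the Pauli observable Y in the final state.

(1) In the final state, X has expectation -sqrt(2)/2.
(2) |0> carries amplitude -sqrt(2)/2 in the final state.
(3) Outcome |1> occurs with probability 1/2.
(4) In the final state, Y has expectation sqrt(2)/2.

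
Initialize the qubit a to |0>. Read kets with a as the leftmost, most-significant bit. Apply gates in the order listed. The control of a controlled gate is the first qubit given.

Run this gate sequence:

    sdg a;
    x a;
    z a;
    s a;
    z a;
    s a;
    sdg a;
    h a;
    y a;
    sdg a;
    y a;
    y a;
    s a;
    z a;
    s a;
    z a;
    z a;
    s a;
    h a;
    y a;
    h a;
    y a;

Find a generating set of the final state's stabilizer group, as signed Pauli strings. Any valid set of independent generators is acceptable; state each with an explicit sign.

The stabilizer group can be generated by +X, among other valid generating sets.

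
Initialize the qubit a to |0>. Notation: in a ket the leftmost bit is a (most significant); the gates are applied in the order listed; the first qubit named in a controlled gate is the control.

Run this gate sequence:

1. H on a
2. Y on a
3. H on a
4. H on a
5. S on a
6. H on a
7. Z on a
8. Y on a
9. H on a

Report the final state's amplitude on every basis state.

After the circuit, the state carries amplitude sqrt(2)/2 on |0>, sqrt(2)*I/2 on |1>.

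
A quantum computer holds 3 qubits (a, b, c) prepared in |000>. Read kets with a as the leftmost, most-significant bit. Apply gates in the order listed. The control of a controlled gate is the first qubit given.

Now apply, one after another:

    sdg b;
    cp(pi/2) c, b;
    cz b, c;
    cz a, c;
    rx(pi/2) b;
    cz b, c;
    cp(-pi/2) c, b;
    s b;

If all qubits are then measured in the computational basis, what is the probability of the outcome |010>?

A full measurement returns |010> with probability 1/2.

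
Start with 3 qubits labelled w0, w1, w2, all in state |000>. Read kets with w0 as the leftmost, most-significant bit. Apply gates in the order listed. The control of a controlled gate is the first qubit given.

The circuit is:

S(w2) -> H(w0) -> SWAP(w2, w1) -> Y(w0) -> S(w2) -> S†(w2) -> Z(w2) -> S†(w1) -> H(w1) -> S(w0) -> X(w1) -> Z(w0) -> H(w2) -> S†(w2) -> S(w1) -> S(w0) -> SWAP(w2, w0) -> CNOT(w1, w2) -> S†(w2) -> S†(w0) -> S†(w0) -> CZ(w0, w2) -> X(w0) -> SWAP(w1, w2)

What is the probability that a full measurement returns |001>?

The probability of measuring |001> is 1/8.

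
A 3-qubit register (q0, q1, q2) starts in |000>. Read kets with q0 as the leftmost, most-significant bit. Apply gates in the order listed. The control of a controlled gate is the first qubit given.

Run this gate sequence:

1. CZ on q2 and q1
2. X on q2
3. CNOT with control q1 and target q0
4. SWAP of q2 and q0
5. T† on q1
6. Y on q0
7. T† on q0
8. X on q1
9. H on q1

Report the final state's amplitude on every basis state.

After the circuit, the state carries amplitude -sqrt(2)*I/2 on |000>, sqrt(2)*I/2 on |010>, and 0 on every other basis state.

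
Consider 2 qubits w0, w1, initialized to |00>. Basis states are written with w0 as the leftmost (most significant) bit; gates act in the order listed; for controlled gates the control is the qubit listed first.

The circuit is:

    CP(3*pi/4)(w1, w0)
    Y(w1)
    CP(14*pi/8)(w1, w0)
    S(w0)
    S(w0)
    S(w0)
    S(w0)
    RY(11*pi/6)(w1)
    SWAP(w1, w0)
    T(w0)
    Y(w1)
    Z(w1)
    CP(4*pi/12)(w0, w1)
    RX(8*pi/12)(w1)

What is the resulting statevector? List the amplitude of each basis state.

The final amplitudes are I*(-sqrt(6) + 3*sqrt(2))/8 on |00>, -sqrt(6)/8 + sqrt(2)/8 on |01>, (-3*sqrt(2) - sqrt(6))*exp(I*pi/12)/8 on |10>, (-sqrt(6) - sqrt(2))*exp(7*I*pi/12)/8 on |11>.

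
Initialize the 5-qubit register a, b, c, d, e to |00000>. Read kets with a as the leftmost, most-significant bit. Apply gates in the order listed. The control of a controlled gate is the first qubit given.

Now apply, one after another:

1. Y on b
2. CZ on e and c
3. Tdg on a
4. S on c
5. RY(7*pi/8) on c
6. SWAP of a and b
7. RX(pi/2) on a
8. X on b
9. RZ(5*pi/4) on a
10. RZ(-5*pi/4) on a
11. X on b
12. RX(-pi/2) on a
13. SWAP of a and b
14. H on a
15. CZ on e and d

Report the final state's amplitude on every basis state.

After the circuit, the state carries amplitude sqrt(2)*I*sin(pi/16)/2 on |01000>, sqrt(2)*I*cos(pi/16)/2 on |01100>, sqrt(2)*I*sin(pi/16)/2 on |11000>, sqrt(2)*I*cos(pi/16)/2 on |11100>, and 0 on every other basis state. Key observation: gates 6-13 undo each other exactly, leaving only the rest of the circuit to track.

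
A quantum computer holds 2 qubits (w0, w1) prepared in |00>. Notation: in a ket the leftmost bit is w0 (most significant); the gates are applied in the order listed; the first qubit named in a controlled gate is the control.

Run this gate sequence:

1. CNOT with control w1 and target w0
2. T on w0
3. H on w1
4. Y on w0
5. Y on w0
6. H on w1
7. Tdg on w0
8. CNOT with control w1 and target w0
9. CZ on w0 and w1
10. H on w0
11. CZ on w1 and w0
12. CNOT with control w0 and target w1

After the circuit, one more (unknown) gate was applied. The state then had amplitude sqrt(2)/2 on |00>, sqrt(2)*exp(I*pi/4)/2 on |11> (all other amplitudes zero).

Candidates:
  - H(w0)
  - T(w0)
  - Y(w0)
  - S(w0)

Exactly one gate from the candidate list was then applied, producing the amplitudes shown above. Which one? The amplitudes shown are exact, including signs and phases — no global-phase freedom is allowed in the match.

The unique candidate consistent with the amplitudes is T(w0). Key observation: steps 1-8 multiply out to the identity, so the circuit reduces to the remaining gates.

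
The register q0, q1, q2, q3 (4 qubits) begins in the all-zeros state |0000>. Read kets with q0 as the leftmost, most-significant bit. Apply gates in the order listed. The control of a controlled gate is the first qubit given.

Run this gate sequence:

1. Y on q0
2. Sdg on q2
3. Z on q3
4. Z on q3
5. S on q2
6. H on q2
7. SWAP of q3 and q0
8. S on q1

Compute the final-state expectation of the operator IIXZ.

The observable IIXZ averages to -1. Key observation: the block from step 2 through step 5 cancels to the identity and can be dropped.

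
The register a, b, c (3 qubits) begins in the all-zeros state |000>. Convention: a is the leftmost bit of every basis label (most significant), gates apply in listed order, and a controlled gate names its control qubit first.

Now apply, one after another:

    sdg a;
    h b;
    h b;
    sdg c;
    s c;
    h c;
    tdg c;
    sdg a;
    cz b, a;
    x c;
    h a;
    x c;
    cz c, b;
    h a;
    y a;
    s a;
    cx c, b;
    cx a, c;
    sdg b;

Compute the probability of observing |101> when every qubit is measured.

Outcome |101> occurs with probability 1/2.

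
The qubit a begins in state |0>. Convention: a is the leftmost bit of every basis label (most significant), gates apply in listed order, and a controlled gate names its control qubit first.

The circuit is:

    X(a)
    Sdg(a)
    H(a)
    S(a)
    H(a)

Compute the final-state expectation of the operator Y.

The expectation value of Y is 1.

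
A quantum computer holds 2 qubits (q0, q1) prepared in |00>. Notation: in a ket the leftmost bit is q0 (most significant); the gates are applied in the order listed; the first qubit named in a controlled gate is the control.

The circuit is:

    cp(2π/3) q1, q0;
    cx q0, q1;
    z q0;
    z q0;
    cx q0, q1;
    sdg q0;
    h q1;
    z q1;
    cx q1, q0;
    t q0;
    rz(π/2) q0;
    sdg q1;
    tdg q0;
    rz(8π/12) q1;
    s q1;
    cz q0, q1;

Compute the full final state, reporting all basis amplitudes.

The resulting statevector has amplitude -sqrt(2)*exp(5*I*pi/12)/2 on |00>, 0 on |01>, 0 on |10>, sqrt(2)*exp(7*I*pi/12)/2 on |11>.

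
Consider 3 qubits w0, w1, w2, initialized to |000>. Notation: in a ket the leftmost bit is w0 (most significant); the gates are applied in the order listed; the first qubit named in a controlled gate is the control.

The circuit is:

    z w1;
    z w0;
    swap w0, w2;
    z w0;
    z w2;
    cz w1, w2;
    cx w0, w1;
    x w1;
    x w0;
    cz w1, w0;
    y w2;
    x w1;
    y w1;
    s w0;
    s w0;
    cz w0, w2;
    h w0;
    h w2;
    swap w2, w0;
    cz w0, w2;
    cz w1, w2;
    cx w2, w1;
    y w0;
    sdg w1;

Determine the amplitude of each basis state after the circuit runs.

The resulting statevector has amplitude 0 on |000>, -I/2 on |001>, 1/2 on |010>, 0 on |011>, 0 on |100>, I/2 on |101>, 1/2 on |110>, 0 on |111>.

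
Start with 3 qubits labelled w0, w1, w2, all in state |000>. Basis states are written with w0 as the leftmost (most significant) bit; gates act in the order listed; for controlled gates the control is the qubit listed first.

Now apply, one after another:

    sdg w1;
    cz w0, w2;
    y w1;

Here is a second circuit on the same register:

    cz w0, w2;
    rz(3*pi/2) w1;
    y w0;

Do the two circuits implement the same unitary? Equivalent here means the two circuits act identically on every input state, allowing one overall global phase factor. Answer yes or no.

No: there is an input state on which the two circuits produce genuinely different outputs (not merely differing by a phase).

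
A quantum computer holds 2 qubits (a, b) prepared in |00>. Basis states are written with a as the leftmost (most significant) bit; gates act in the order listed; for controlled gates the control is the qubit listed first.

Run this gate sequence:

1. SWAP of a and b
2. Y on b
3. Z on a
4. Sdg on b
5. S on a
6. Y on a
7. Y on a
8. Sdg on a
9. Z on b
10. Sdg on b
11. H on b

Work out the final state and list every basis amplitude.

The final amplitudes are sqrt(2)*I/2 on |00>, -sqrt(2)*I/2 on |01>, 0 on |10>, 0 on |11>. Key observation: gates 5-8 undo each other exactly, leaving only the rest of the circuit to track.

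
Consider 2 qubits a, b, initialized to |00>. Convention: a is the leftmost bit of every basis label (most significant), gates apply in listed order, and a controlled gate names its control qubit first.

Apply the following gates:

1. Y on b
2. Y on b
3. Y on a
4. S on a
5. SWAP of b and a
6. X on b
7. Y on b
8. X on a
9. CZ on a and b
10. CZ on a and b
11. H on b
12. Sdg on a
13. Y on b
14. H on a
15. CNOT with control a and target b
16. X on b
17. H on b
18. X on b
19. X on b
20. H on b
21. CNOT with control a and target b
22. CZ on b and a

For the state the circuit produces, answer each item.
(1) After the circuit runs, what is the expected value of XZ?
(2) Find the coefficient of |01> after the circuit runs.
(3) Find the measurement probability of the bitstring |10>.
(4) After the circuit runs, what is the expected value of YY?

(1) The observable XZ averages to -1. Key observation: steps 17-20 multiply out to the identity, so the circuit reduces to the remaining gates.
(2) |01> carries amplitude -I/2 in the final state.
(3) The probability of measuring |10> is 1/4.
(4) The observable YY averages to -1.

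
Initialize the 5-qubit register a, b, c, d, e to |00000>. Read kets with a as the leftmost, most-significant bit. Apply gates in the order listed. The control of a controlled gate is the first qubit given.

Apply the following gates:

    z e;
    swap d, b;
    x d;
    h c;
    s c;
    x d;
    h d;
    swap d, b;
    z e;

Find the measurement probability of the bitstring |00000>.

Outcome |00000> occurs with probability 1/4.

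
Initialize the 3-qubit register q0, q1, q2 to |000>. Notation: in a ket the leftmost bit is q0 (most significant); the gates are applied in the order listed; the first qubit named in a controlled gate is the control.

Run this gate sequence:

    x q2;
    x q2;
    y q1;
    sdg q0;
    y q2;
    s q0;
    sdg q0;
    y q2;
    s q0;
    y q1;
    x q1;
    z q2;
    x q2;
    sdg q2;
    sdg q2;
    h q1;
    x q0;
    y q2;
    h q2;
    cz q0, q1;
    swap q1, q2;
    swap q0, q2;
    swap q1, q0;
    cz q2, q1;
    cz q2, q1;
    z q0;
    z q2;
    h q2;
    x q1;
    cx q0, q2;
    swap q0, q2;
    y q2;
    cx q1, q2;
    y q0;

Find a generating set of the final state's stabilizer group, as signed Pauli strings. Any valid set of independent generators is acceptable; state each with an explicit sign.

The final state is stabilized by the group generated by +XII, -IXI, -IIX; other independent generating sets are equally valid. Key observation: gates 3-10 undo each other exactly, leaving only the rest of the circuit to track.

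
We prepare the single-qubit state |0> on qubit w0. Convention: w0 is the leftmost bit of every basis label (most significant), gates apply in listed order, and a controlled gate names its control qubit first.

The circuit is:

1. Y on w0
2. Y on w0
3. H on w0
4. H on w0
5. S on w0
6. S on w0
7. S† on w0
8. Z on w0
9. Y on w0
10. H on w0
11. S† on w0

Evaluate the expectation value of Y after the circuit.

The observable Y averages to 1.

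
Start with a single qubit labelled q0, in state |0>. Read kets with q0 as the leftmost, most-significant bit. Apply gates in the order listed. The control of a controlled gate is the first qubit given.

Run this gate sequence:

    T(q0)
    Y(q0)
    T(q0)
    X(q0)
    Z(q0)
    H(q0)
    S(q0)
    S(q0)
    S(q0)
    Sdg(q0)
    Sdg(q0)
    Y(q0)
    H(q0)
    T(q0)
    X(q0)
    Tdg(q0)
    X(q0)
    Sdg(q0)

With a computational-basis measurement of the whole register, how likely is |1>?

The probability of measuring |1> is 1/2. Key observation: gates 8-11 undo each other exactly, leaving only the rest of the circuit to track.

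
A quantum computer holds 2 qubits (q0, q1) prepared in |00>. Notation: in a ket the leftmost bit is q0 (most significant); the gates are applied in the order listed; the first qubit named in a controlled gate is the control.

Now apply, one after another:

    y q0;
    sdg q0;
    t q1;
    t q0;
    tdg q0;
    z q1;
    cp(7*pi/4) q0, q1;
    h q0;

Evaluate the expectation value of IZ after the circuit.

The expectation value of IZ is 1.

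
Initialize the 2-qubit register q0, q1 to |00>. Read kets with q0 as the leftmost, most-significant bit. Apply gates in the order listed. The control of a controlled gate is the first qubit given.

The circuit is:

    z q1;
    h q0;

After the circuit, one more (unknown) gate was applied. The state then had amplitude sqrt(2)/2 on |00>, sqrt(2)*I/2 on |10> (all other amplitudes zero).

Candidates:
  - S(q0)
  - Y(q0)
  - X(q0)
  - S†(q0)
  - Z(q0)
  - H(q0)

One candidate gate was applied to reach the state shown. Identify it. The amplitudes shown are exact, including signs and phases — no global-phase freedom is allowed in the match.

The applied gate was S(q0).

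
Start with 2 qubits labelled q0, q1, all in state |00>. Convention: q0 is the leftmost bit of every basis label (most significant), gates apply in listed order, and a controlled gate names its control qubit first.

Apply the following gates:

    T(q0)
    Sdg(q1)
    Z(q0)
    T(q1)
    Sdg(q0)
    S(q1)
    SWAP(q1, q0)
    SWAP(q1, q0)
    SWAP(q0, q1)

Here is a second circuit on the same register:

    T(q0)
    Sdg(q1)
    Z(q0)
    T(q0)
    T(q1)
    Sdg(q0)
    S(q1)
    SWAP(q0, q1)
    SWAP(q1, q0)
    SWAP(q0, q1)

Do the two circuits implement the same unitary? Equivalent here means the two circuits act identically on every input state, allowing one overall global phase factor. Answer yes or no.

No, they are not equivalent — no single phase factor reconciles the two unitaries.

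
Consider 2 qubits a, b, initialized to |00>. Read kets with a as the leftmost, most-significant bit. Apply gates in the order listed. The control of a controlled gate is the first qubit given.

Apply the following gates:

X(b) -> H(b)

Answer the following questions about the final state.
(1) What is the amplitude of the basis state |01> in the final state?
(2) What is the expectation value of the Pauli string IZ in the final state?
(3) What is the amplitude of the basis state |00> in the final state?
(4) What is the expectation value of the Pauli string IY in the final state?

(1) The amplitude on |01> is -sqrt(2)/2.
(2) The observable IZ averages to 0.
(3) The amplitude on |00> is sqrt(2)/2.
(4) In the final state, IY has expectation 0.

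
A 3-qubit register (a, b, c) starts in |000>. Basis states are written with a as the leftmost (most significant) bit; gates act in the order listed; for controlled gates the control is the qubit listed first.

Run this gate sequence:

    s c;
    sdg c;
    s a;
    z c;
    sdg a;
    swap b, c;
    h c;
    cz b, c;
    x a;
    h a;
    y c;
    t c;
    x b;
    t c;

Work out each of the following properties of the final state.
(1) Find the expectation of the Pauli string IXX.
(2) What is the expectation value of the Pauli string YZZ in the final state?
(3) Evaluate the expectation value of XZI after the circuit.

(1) The expectation value of IXX is 0.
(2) The expectation value of YZZ is 0.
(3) The observable XZI averages to 1.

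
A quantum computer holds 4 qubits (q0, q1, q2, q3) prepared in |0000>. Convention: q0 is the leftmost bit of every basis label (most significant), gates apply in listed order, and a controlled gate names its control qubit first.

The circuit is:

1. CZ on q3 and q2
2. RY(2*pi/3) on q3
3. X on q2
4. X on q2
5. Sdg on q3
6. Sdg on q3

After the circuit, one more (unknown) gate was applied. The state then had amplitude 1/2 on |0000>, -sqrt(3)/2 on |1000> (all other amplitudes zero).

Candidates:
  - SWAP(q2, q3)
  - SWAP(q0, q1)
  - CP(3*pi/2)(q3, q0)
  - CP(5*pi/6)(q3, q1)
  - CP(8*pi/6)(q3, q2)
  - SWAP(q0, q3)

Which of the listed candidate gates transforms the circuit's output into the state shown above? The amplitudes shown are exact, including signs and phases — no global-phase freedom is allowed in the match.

The unique candidate consistent with the amplitudes is SWAP(q0, q3). Key observation: gates 3-4 undo each other exactly, leaving only the rest of the circuit to track.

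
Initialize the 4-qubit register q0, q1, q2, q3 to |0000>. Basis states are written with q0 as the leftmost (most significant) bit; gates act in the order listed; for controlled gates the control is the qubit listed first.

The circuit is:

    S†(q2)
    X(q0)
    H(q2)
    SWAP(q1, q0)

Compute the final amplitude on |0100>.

The final state's coefficient on |0100> equals sqrt(2)/2.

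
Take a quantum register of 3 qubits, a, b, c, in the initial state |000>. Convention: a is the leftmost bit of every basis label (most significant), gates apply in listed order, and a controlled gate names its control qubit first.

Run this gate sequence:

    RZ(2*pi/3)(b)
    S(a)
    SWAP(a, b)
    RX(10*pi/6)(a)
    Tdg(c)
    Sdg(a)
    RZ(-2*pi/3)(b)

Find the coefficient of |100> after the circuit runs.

The amplitude on |100> is -1/2.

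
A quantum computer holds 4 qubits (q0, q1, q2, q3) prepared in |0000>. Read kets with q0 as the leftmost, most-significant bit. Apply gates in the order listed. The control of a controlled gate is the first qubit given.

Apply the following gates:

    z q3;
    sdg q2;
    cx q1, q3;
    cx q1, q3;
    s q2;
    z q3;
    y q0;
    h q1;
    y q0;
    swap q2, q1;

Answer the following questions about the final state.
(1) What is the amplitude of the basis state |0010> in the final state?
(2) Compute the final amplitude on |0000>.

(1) The amplitude on |0010> is sqrt(2)/2.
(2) |0000> carries amplitude sqrt(2)/2 in the final state.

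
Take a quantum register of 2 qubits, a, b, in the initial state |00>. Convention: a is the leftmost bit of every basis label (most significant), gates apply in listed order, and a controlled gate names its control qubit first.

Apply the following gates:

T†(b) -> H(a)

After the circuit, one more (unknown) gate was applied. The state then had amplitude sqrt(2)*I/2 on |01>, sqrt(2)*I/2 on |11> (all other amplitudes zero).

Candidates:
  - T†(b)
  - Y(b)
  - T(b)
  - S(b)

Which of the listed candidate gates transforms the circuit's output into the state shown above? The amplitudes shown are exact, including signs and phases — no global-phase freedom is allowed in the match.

It was Y(b) that produced the state shown.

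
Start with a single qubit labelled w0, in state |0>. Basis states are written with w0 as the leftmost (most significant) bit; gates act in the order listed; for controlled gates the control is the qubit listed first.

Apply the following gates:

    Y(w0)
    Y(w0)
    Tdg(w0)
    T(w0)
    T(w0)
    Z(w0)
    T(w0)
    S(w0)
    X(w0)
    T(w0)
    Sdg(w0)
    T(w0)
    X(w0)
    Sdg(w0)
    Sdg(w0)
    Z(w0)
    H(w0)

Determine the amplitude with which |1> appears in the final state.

The amplitude on |1> is sqrt(2)/2.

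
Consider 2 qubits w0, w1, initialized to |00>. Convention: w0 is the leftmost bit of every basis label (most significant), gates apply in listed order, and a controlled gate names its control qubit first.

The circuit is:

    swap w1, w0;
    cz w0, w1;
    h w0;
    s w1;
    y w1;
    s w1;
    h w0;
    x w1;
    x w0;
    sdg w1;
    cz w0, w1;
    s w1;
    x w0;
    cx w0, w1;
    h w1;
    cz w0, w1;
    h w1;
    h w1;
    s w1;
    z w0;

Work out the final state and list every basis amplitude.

The resulting statevector has amplitude -sqrt(2)/2 on |00>, -sqrt(2)*I/2 on |01>, 0 on |10>, 0 on |11>.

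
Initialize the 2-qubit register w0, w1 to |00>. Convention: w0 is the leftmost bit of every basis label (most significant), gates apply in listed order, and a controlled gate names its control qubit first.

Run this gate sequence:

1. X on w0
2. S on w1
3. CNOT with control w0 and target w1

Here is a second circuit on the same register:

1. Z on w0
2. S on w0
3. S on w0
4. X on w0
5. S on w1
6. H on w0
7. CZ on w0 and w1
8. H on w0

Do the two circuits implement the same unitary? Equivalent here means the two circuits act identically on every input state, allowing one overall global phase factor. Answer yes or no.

No — the two circuits implement different unitaries, even allowing a global phase.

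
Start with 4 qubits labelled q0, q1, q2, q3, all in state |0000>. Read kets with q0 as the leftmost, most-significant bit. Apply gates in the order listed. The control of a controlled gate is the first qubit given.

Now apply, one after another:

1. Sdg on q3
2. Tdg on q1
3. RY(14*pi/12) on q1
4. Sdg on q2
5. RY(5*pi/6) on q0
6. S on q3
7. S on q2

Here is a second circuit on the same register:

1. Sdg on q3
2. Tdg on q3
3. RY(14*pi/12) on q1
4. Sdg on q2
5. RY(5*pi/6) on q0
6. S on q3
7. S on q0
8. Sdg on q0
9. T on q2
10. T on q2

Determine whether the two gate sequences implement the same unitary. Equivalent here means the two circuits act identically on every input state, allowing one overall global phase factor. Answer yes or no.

No: there is an input state on which the two circuits produce genuinely different outputs (not merely differing by a phase).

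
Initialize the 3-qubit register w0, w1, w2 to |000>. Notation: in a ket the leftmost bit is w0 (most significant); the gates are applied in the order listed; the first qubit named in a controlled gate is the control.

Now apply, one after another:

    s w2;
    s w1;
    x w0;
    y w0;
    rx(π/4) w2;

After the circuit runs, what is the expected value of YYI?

The observable YYI averages to 0.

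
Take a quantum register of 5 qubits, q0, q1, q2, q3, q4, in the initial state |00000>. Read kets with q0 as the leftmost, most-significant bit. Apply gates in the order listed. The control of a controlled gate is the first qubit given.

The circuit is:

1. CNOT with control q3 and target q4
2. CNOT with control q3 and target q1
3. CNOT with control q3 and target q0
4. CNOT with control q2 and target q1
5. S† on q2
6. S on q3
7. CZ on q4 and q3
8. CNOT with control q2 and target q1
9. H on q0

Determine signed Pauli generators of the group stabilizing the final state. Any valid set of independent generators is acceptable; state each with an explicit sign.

The stabilizer group can be generated by +XIIII, +IZIII, +IIZII, +IIIZI, +IIIIZ, among other valid generating sets.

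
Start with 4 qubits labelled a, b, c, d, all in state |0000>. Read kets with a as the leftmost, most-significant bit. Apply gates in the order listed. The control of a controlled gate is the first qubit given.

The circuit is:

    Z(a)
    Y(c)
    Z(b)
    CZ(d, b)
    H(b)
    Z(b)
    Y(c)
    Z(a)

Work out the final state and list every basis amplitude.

The resulting statevector has amplitude sqrt(2)/2 on |0000>, -sqrt(2)/2 on |0100>, and 0 on every other basis state.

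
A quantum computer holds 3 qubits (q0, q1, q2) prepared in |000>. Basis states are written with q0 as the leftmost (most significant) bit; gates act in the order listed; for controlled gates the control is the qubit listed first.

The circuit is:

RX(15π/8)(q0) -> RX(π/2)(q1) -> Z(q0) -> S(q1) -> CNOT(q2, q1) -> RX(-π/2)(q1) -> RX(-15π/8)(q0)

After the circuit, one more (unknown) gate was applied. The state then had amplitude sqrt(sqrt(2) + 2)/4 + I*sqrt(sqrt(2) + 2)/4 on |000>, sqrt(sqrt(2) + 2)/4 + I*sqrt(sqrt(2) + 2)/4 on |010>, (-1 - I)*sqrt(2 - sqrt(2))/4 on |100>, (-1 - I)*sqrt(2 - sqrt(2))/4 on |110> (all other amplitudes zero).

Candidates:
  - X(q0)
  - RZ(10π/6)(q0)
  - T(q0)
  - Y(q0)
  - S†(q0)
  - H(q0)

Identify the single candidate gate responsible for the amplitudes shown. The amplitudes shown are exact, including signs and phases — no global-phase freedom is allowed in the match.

The unique candidate consistent with the amplitudes is S†(q0).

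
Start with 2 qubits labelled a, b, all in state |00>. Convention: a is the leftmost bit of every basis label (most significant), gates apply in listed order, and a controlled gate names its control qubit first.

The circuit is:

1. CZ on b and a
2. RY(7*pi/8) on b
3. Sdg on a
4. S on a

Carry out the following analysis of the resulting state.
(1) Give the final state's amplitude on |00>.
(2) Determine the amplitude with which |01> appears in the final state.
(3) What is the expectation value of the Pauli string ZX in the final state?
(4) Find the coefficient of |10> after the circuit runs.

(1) |00> carries amplitude cos(7*pi/16) in the final state.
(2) The amplitude on |01> is sin(7*pi/16).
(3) The observable ZX averages to sqrt(2 - sqrt(2))/2.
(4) The amplitude on |10> is 0.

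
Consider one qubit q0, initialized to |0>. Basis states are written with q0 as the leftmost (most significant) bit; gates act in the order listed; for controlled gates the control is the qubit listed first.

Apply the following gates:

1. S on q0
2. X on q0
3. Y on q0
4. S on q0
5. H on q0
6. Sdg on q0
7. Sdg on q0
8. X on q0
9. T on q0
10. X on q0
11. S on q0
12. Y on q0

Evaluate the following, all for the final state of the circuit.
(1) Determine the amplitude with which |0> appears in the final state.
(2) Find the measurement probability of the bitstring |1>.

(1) The final state's coefficient on |0> equals sqrt(2)*I/2.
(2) A full measurement returns |1> with probability 1/2.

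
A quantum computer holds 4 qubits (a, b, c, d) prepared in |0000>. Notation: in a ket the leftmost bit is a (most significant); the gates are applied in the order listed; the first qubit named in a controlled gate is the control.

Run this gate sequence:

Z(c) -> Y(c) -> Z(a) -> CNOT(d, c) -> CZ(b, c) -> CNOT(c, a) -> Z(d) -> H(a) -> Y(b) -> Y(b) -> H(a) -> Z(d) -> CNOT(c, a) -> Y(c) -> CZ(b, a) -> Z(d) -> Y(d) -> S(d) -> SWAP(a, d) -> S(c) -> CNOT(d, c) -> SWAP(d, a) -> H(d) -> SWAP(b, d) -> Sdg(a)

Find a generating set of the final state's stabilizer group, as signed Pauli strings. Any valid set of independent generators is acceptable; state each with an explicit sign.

The stabilizer group can be generated by -IXII, +ZIII, +IIZI, +IIIZ, among other valid generating sets. Key observation: the block from step 6 through step 13 cancels to the identity and can be dropped.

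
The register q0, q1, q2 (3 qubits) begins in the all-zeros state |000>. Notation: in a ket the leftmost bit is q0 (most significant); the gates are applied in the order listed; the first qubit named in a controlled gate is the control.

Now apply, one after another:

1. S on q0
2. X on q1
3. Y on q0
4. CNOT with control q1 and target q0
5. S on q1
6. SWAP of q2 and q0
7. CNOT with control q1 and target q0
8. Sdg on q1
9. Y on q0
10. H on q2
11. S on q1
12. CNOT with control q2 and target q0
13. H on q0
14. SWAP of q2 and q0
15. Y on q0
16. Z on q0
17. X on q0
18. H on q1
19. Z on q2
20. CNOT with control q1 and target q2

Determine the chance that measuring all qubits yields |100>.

Outcome |100> occurs with probability 1/8.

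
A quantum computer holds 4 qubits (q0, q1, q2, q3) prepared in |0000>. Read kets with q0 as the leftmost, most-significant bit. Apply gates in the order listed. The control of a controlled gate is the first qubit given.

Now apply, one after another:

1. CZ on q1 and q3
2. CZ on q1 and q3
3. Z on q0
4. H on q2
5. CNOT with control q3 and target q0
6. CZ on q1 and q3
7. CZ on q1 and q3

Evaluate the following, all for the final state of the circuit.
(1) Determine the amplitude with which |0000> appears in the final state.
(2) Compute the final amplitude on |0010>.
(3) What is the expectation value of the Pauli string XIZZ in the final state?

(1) The amplitude on |0000> is sqrt(2)/2.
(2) The amplitude on |0010> is sqrt(2)/2.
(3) The observable XIZZ averages to 0.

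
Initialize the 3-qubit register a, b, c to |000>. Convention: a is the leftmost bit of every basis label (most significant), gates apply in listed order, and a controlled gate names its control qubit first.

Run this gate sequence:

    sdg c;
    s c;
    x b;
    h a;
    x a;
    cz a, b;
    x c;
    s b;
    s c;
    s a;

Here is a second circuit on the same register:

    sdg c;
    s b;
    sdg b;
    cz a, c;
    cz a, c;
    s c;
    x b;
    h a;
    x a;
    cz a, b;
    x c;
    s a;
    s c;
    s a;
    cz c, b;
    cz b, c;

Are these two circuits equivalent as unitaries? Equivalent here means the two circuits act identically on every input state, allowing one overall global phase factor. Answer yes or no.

No, they are not equivalent — no single phase factor reconciles the two unitaries.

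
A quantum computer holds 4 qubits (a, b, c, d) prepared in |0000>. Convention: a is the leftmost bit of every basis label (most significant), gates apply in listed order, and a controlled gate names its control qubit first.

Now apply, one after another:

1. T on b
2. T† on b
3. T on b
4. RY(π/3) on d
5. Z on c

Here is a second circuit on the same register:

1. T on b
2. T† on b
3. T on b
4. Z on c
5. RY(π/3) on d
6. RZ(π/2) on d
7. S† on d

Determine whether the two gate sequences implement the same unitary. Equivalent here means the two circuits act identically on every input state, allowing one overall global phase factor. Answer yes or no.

Yes, they are equivalent — the unitaries differ by at most a global phase.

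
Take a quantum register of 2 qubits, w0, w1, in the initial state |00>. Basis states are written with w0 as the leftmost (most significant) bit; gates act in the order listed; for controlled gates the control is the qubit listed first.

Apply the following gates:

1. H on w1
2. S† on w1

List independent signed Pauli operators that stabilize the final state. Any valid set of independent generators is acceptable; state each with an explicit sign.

The final state is stabilized by the group generated by -IY, +ZI; other independent generating sets are equally valid.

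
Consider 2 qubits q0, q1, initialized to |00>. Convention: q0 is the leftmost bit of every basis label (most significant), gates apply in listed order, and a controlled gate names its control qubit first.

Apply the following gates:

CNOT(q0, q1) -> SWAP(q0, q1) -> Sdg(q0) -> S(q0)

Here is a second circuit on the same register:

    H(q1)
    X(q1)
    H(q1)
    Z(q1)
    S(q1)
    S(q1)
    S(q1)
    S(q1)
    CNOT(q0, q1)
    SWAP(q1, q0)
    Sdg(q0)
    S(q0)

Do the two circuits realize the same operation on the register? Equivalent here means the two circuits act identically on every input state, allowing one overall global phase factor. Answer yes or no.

Yes: on every input state the two circuits agree up to one overall phase factor.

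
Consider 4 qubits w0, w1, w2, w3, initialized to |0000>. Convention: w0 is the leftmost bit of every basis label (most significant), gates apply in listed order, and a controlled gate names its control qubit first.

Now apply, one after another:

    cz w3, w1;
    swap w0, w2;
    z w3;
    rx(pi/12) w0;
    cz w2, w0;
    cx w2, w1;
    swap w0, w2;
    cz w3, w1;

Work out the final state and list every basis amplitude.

After the circuit, the state carries amplitude sqrt(2 - sqrt(2))/4 + sqrt(3*sqrt(2) + 6)/4 on |0000>, -I*sqrt(sqrt(2) + 2)/4 + I*sqrt(6 - 3*sqrt(2))/4 on |0010>, and 0 on every other basis state.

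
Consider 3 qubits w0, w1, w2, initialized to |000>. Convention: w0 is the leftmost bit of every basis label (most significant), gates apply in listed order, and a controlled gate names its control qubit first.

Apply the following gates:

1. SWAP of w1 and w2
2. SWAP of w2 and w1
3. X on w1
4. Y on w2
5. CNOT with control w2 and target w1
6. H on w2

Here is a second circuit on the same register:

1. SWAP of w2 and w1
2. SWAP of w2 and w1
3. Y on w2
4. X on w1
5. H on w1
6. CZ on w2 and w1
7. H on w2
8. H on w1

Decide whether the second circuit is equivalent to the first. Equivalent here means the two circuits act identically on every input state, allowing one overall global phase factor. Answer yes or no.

Yes: on every input state the two circuits agree up to one overall phase factor.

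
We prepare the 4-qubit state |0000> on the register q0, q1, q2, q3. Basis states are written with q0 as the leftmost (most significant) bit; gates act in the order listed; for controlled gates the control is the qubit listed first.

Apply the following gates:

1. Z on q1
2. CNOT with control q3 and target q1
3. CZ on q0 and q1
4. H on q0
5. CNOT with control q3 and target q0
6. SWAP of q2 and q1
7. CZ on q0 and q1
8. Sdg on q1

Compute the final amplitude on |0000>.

The final state's coefficient on |0000> equals sqrt(2)/2.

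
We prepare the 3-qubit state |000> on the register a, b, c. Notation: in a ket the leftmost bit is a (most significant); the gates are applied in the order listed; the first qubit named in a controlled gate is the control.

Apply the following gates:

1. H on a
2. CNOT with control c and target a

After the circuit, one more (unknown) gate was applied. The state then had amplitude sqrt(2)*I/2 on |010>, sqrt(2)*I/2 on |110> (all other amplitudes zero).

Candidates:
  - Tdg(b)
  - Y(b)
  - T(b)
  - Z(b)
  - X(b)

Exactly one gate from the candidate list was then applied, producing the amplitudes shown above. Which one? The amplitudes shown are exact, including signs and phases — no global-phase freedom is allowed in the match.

It was Y(b) that produced the state shown.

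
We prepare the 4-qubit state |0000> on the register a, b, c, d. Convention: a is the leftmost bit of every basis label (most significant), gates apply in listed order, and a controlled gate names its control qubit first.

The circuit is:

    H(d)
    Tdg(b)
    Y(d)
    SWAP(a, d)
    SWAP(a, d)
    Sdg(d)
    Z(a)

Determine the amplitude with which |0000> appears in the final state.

The amplitude on |0000> is -sqrt(2)*I/2.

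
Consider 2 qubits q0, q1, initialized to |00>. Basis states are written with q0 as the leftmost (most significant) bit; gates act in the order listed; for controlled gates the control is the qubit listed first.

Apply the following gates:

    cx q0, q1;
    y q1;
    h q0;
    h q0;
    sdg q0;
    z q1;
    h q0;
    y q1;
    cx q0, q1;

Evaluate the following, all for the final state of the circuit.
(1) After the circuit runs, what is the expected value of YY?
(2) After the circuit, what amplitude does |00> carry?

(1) In the final state, YY has expectation -1.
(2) The amplitude on |00> is -sqrt(2)/2.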